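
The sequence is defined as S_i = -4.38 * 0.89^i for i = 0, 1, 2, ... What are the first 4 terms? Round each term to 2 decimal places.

This is a geometric sequence.
i=0: S_0 = -4.38 * 0.89^0 = -4.38
i=1: S_1 = -4.38 * 0.89^1 ≈ -3.9
i=2: S_2 = -4.38 * 0.89^2 ≈ -3.47
i=3: S_3 = -4.38 * 0.89^3 ≈ -3.09
The first 4 terms are: [-4.38, -3.9, -3.47, -3.09]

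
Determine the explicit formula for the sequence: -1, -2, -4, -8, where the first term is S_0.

Check ratios: -2 / -1 = 2.0
Common ratio r = 2.
First term a = -1.
Formula: S_i = -1 * 2^i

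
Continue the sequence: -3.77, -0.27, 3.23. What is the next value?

Differences: -0.27 - -3.77 = 3.5
This is an arithmetic sequence with common difference d = 3.5.
Next term = 3.23 + 3.5 = 6.73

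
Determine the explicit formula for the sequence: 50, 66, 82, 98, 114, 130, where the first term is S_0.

Check differences: 66 - 50 = 16
82 - 66 = 16
Common difference d = 16.
First term a = 50.
Formula: S_i = 50 + 16*i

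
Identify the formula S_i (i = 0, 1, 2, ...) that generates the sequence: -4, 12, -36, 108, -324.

Check ratios: 12 / -4 = -3.0
Common ratio r = -3.
First term a = -4.
Formula: S_i = -4 * (-3)^i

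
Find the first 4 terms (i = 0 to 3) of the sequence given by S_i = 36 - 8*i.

This is an arithmetic sequence.
i=0: S_0 = 36 + -8*0 = 36
i=1: S_1 = 36 + -8*1 = 28
i=2: S_2 = 36 + -8*2 = 20
i=3: S_3 = 36 + -8*3 = 12
The first 4 terms are: [36, 28, 20, 12]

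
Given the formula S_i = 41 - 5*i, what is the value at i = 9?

S_9 = 41 + -5*9 = 41 + -45 = -4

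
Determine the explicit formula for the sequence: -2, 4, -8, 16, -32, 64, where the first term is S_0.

Check ratios: 4 / -2 = -2.0
Common ratio r = -2.
First term a = -2.
Formula: S_i = -2 * (-2)^i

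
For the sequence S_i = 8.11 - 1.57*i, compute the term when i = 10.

S_10 = 8.11 + -1.57*10 = 8.11 + -15.7 = -7.59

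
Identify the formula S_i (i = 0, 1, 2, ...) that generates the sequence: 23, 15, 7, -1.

Check differences: 15 - 23 = -8
7 - 15 = -8
Common difference d = -8.
First term a = 23.
Formula: S_i = 23 - 8*i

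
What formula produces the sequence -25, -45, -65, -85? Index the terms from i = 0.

Check differences: -45 - -25 = -20
-65 - -45 = -20
Common difference d = -20.
First term a = -25.
Formula: S_i = -25 - 20*i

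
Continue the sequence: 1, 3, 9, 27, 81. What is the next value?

Ratios: 3 / 1 = 3.0
This is a geometric sequence with common ratio r = 3.
Next term = 81 * 3 = 243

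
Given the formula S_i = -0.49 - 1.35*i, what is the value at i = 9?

S_9 = -0.49 + -1.35*9 = -0.49 + -12.15 = -12.64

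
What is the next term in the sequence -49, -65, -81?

Differences: -65 - -49 = -16
This is an arithmetic sequence with common difference d = -16.
Next term = -81 + -16 = -97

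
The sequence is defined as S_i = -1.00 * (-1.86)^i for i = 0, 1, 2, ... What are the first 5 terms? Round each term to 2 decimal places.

This is a geometric sequence.
i=0: S_0 = -1.0 * (-1.86)^0 = -1.0
i=1: S_1 = -1.0 * (-1.86)^1 = 1.86
i=2: S_2 = -1.0 * (-1.86)^2 ≈ -3.46
i=3: S_3 = -1.0 * (-1.86)^3 ≈ 6.43
i=4: S_4 = -1.0 * (-1.86)^4 ≈ -11.97
The first 5 terms are: [-1.0, 1.86, -3.46, 6.43, -11.97]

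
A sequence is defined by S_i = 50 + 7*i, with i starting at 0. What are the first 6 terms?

This is an arithmetic sequence.
i=0: S_0 = 50 + 7*0 = 50
i=1: S_1 = 50 + 7*1 = 57
i=2: S_2 = 50 + 7*2 = 64
i=3: S_3 = 50 + 7*3 = 71
i=4: S_4 = 50 + 7*4 = 78
i=5: S_5 = 50 + 7*5 = 85
The first 6 terms are: [50, 57, 64, 71, 78, 85]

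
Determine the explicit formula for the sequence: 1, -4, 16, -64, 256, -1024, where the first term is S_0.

Check ratios: -4 / 1 = -4.0
Common ratio r = -4.
First term a = 1.
Formula: S_i = 1 * (-4)^i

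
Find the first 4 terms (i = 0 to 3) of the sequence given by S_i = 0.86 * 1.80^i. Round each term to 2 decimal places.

This is a geometric sequence.
i=0: S_0 = 0.86 * 1.8^0 = 0.86
i=1: S_1 = 0.86 * 1.8^1 ≈ 1.55
i=2: S_2 = 0.86 * 1.8^2 ≈ 2.79
i=3: S_3 = 0.86 * 1.8^3 ≈ 5.02
The first 4 terms are: [0.86, 1.55, 2.79, 5.02]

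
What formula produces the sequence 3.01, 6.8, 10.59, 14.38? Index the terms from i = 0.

Check differences: 6.8 - 3.01 = 3.79
10.59 - 6.8 = 3.79
Common difference d = 3.79.
First term a = 3.01.
Formula: S_i = 3.01 + 3.79*i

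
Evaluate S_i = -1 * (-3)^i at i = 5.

S_5 = -1 * (-3)^5 = -1 * -243 = 243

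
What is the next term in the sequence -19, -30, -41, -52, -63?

Differences: -30 - -19 = -11
This is an arithmetic sequence with common difference d = -11.
Next term = -63 + -11 = -74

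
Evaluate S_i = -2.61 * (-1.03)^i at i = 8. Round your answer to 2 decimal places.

S_8 = -2.61 * (-1.03)^8 ≈ -2.61 * 1.2668 ≈ -3.31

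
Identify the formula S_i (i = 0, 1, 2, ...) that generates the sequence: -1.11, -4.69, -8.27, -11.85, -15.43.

Check differences: -4.69 - -1.11 = -3.58
-8.27 - -4.69 = -3.58
Common difference d = -3.58.
First term a = -1.11.
Formula: S_i = -1.11 - 3.58*i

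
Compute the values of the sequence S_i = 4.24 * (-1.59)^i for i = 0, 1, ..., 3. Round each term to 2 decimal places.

This is a geometric sequence.
i=0: S_0 = 4.24 * (-1.59)^0 = 4.24
i=1: S_1 = 4.24 * (-1.59)^1 ≈ -6.74
i=2: S_2 = 4.24 * (-1.59)^2 ≈ 10.72
i=3: S_3 = 4.24 * (-1.59)^3 ≈ -17.04
The first 4 terms are: [4.24, -6.74, 10.72, -17.04]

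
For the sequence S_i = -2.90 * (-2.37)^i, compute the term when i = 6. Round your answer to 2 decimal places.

S_6 = -2.9 * (-2.37)^6 ≈ -2.9 * 177.2108 ≈ -513.91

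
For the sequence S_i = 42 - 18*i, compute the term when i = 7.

S_7 = 42 + -18*7 = 42 + -126 = -84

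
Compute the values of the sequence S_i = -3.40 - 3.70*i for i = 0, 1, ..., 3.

This is an arithmetic sequence.
i=0: S_0 = -3.4 + -3.7*0 = -3.4
i=1: S_1 = -3.4 + -3.7*1 = -7.1
i=2: S_2 = -3.4 + -3.7*2 = -10.8
i=3: S_3 = -3.4 + -3.7*3 = -14.5
The first 4 terms are: [-3.4, -7.1, -10.8, -14.5]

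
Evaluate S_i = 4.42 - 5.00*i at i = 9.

S_9 = 4.42 + -5.0*9 = 4.42 + -45.0 = -40.58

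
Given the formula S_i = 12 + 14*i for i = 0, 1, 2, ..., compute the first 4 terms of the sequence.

This is an arithmetic sequence.
i=0: S_0 = 12 + 14*0 = 12
i=1: S_1 = 12 + 14*1 = 26
i=2: S_2 = 12 + 14*2 = 40
i=3: S_3 = 12 + 14*3 = 54
The first 4 terms are: [12, 26, 40, 54]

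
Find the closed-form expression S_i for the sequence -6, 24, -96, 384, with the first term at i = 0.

Check ratios: 24 / -6 = -4.0
Common ratio r = -4.
First term a = -6.
Formula: S_i = -6 * (-4)^i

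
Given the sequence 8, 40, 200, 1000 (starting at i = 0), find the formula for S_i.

Check ratios: 40 / 8 = 5.0
Common ratio r = 5.
First term a = 8.
Formula: S_i = 8 * 5^i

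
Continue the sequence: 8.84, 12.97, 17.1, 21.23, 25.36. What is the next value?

Differences: 12.97 - 8.84 = 4.13
This is an arithmetic sequence with common difference d = 4.13.
Next term = 25.36 + 4.13 = 29.49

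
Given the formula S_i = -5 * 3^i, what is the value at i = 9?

S_9 = -5 * 3^9 = -5 * 19683 = -98415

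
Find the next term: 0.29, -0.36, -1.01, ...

Differences: -0.36 - 0.29 = -0.65
This is an arithmetic sequence with common difference d = -0.65.
Next term = -1.01 + -0.65 = -1.66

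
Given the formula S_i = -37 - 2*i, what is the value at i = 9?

S_9 = -37 + -2*9 = -37 + -18 = -55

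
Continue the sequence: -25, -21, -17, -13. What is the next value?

Differences: -21 - -25 = 4
This is an arithmetic sequence with common difference d = 4.
Next term = -13 + 4 = -9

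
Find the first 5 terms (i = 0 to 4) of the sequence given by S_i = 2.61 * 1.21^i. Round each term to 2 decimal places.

This is a geometric sequence.
i=0: S_0 = 2.61 * 1.21^0 = 2.61
i=1: S_1 = 2.61 * 1.21^1 ≈ 3.16
i=2: S_2 = 2.61 * 1.21^2 ≈ 3.82
i=3: S_3 = 2.61 * 1.21^3 ≈ 4.62
i=4: S_4 = 2.61 * 1.21^4 ≈ 5.59
The first 5 terms are: [2.61, 3.16, 3.82, 4.62, 5.59]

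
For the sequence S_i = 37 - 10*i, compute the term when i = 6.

S_6 = 37 + -10*6 = 37 + -60 = -23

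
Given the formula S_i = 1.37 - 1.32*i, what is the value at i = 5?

S_5 = 1.37 + -1.32*5 = 1.37 + -6.6 = -5.23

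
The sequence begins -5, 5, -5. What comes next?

Ratios: 5 / -5 = -1.0
This is a geometric sequence with common ratio r = -1.
Next term = -5 * -1 = 5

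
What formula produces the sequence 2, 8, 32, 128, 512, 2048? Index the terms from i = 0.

Check ratios: 8 / 2 = 4.0
Common ratio r = 4.
First term a = 2.
Formula: S_i = 2 * 4^i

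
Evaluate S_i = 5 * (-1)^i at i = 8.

S_8 = 5 * (-1)^8 = 5 * 1 = 5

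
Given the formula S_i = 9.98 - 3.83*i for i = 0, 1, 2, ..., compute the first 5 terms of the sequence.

This is an arithmetic sequence.
i=0: S_0 = 9.98 + -3.83*0 = 9.98
i=1: S_1 = 9.98 + -3.83*1 = 6.15
i=2: S_2 = 9.98 + -3.83*2 = 2.32
i=3: S_3 = 9.98 + -3.83*3 = -1.51
i=4: S_4 = 9.98 + -3.83*4 = -5.34
The first 5 terms are: [9.98, 6.15, 2.32, -1.51, -5.34]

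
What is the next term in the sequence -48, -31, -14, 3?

Differences: -31 - -48 = 17
This is an arithmetic sequence with common difference d = 17.
Next term = 3 + 17 = 20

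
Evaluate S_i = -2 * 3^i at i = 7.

S_7 = -2 * 3^7 = -2 * 2187 = -4374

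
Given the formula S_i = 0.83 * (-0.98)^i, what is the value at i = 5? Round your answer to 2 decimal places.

S_5 = 0.83 * (-0.98)^5 ≈ 0.83 * -0.9039 ≈ -0.75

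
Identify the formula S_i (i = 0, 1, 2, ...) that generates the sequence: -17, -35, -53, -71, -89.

Check differences: -35 - -17 = -18
-53 - -35 = -18
Common difference d = -18.
First term a = -17.
Formula: S_i = -17 - 18*i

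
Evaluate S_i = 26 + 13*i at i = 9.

S_9 = 26 + 13*9 = 26 + 117 = 143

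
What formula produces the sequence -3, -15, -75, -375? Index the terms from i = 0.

Check ratios: -15 / -3 = 5.0
Common ratio r = 5.
First term a = -3.
Formula: S_i = -3 * 5^i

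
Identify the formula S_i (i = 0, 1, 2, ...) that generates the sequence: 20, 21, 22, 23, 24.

Check differences: 21 - 20 = 1
22 - 21 = 1
Common difference d = 1.
First term a = 20.
Formula: S_i = 20 + 1*i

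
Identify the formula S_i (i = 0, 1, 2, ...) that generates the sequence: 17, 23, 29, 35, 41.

Check differences: 23 - 17 = 6
29 - 23 = 6
Common difference d = 6.
First term a = 17.
Formula: S_i = 17 + 6*i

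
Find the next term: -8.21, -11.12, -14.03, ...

Differences: -11.12 - -8.21 = -2.91
This is an arithmetic sequence with common difference d = -2.91.
Next term = -14.03 + -2.91 = -16.94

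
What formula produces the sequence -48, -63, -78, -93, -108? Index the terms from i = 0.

Check differences: -63 - -48 = -15
-78 - -63 = -15
Common difference d = -15.
First term a = -48.
Formula: S_i = -48 - 15*i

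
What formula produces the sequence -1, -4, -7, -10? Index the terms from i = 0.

Check differences: -4 - -1 = -3
-7 - -4 = -3
Common difference d = -3.
First term a = -1.
Formula: S_i = -1 - 3*i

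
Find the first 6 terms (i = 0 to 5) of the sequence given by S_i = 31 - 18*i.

This is an arithmetic sequence.
i=0: S_0 = 31 + -18*0 = 31
i=1: S_1 = 31 + -18*1 = 13
i=2: S_2 = 31 + -18*2 = -5
i=3: S_3 = 31 + -18*3 = -23
i=4: S_4 = 31 + -18*4 = -41
i=5: S_5 = 31 + -18*5 = -59
The first 6 terms are: [31, 13, -5, -23, -41, -59]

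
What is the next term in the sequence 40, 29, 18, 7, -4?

Differences: 29 - 40 = -11
This is an arithmetic sequence with common difference d = -11.
Next term = -4 + -11 = -15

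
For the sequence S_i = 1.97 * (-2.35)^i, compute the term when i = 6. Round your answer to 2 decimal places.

S_6 = 1.97 * (-2.35)^6 ≈ 1.97 * 168.4252 ≈ 331.8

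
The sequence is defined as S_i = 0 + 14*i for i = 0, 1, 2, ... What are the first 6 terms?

This is an arithmetic sequence.
i=0: S_0 = 0 + 14*0 = 0
i=1: S_1 = 0 + 14*1 = 14
i=2: S_2 = 0 + 14*2 = 28
i=3: S_3 = 0 + 14*3 = 42
i=4: S_4 = 0 + 14*4 = 56
i=5: S_5 = 0 + 14*5 = 70
The first 6 terms are: [0, 14, 28, 42, 56, 70]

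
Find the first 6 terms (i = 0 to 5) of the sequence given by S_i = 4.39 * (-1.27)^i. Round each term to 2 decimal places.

This is a geometric sequence.
i=0: S_0 = 4.39 * (-1.27)^0 = 4.39
i=1: S_1 = 4.39 * (-1.27)^1 ≈ -5.58
i=2: S_2 = 4.39 * (-1.27)^2 ≈ 7.08
i=3: S_3 = 4.39 * (-1.27)^3 ≈ -8.99
i=4: S_4 = 4.39 * (-1.27)^4 ≈ 11.42
i=5: S_5 = 4.39 * (-1.27)^5 ≈ -14.5
The first 6 terms are: [4.39, -5.58, 7.08, -8.99, 11.42, -14.5]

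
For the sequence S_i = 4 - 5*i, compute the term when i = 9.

S_9 = 4 + -5*9 = 4 + -45 = -41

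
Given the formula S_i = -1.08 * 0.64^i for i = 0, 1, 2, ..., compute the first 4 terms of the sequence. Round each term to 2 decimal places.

This is a geometric sequence.
i=0: S_0 = -1.08 * 0.64^0 = -1.08
i=1: S_1 = -1.08 * 0.64^1 ≈ -0.69
i=2: S_2 = -1.08 * 0.64^2 ≈ -0.44
i=3: S_3 = -1.08 * 0.64^3 ≈ -0.28
The first 4 terms are: [-1.08, -0.69, -0.44, -0.28]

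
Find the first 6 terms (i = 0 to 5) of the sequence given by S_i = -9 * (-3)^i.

This is a geometric sequence.
i=0: S_0 = -9 * (-3)^0 = -9
i=1: S_1 = -9 * (-3)^1 = 27
i=2: S_2 = -9 * (-3)^2 = -81
i=3: S_3 = -9 * (-3)^3 = 243
i=4: S_4 = -9 * (-3)^4 = -729
i=5: S_5 = -9 * (-3)^5 = 2187
The first 6 terms are: [-9, 27, -81, 243, -729, 2187]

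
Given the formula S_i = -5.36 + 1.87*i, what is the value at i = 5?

S_5 = -5.36 + 1.87*5 = -5.36 + 9.35 = 3.99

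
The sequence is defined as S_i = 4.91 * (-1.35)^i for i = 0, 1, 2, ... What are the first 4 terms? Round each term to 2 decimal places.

This is a geometric sequence.
i=0: S_0 = 4.91 * (-1.35)^0 = 4.91
i=1: S_1 = 4.91 * (-1.35)^1 ≈ -6.63
i=2: S_2 = 4.91 * (-1.35)^2 ≈ 8.95
i=3: S_3 = 4.91 * (-1.35)^3 ≈ -12.08
The first 4 terms are: [4.91, -6.63, 8.95, -12.08]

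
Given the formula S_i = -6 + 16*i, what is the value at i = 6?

S_6 = -6 + 16*6 = -6 + 96 = 90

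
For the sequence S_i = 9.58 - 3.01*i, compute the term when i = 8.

S_8 = 9.58 + -3.01*8 = 9.58 + -24.08 = -14.5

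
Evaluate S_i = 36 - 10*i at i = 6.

S_6 = 36 + -10*6 = 36 + -60 = -24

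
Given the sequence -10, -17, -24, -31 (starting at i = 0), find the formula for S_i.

Check differences: -17 - -10 = -7
-24 - -17 = -7
Common difference d = -7.
First term a = -10.
Formula: S_i = -10 - 7*i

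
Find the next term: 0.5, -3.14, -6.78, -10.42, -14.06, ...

Differences: -3.14 - 0.5 = -3.64
This is an arithmetic sequence with common difference d = -3.64.
Next term = -14.06 + -3.64 = -17.7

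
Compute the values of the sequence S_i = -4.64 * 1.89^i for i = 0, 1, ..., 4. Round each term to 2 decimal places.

This is a geometric sequence.
i=0: S_0 = -4.64 * 1.89^0 = -4.64
i=1: S_1 = -4.64 * 1.89^1 ≈ -8.77
i=2: S_2 = -4.64 * 1.89^2 ≈ -16.57
i=3: S_3 = -4.64 * 1.89^3 ≈ -31.33
i=4: S_4 = -4.64 * 1.89^4 ≈ -59.21
The first 5 terms are: [-4.64, -8.77, -16.57, -31.33, -59.21]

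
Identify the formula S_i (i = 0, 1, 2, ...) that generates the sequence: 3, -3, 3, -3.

Check ratios: -3 / 3 = -1.0
Common ratio r = -1.
First term a = 3.
Formula: S_i = 3 * (-1)^i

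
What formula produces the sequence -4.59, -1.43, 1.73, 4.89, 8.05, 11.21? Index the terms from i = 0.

Check differences: -1.43 - -4.59 = 3.16
1.73 - -1.43 = 3.16
Common difference d = 3.16.
First term a = -4.59.
Formula: S_i = -4.59 + 3.16*i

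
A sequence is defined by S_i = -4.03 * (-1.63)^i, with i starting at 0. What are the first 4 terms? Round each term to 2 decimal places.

This is a geometric sequence.
i=0: S_0 = -4.03 * (-1.63)^0 = -4.03
i=1: S_1 = -4.03 * (-1.63)^1 ≈ 6.57
i=2: S_2 = -4.03 * (-1.63)^2 ≈ -10.71
i=3: S_3 = -4.03 * (-1.63)^3 ≈ 17.45
The first 4 terms are: [-4.03, 6.57, -10.71, 17.45]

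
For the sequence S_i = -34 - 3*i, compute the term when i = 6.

S_6 = -34 + -3*6 = -34 + -18 = -52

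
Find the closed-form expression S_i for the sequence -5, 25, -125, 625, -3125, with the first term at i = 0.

Check ratios: 25 / -5 = -5.0
Common ratio r = -5.
First term a = -5.
Formula: S_i = -5 * (-5)^i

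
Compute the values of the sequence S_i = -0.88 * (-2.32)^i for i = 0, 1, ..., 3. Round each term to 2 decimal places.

This is a geometric sequence.
i=0: S_0 = -0.88 * (-2.32)^0 = -0.88
i=1: S_1 = -0.88 * (-2.32)^1 ≈ 2.04
i=2: S_2 = -0.88 * (-2.32)^2 ≈ -4.74
i=3: S_3 = -0.88 * (-2.32)^3 ≈ 10.99
The first 4 terms are: [-0.88, 2.04, -4.74, 10.99]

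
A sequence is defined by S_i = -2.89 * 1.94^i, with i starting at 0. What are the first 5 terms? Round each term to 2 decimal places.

This is a geometric sequence.
i=0: S_0 = -2.89 * 1.94^0 = -2.89
i=1: S_1 = -2.89 * 1.94^1 ≈ -5.61
i=2: S_2 = -2.89 * 1.94^2 ≈ -10.88
i=3: S_3 = -2.89 * 1.94^3 ≈ -21.1
i=4: S_4 = -2.89 * 1.94^4 ≈ -40.94
The first 5 terms are: [-2.89, -5.61, -10.88, -21.1, -40.94]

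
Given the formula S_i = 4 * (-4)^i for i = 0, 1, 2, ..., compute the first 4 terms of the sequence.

This is a geometric sequence.
i=0: S_0 = 4 * (-4)^0 = 4
i=1: S_1 = 4 * (-4)^1 = -16
i=2: S_2 = 4 * (-4)^2 = 64
i=3: S_3 = 4 * (-4)^3 = -256
The first 4 terms are: [4, -16, 64, -256]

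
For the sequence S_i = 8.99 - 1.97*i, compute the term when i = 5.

S_5 = 8.99 + -1.97*5 = 8.99 + -9.85 = -0.86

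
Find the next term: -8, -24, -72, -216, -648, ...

Ratios: -24 / -8 = 3.0
This is a geometric sequence with common ratio r = 3.
Next term = -648 * 3 = -1944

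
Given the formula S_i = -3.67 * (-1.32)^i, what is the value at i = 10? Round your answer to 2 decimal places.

S_10 = -3.67 * (-1.32)^10 ≈ -3.67 * 16.0598 ≈ -58.94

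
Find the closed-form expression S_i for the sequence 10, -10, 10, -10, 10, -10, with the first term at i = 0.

Check ratios: -10 / 10 = -1.0
Common ratio r = -1.
First term a = 10.
Formula: S_i = 10 * (-1)^i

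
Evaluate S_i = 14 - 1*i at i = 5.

S_5 = 14 + -1*5 = 14 + -5 = 9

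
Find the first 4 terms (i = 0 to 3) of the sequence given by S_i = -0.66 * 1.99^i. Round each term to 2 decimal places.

This is a geometric sequence.
i=0: S_0 = -0.66 * 1.99^0 = -0.66
i=1: S_1 = -0.66 * 1.99^1 ≈ -1.31
i=2: S_2 = -0.66 * 1.99^2 ≈ -2.61
i=3: S_3 = -0.66 * 1.99^3 ≈ -5.2
The first 4 terms are: [-0.66, -1.31, -2.61, -5.2]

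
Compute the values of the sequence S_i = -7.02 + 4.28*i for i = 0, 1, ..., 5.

This is an arithmetic sequence.
i=0: S_0 = -7.02 + 4.28*0 = -7.02
i=1: S_1 = -7.02 + 4.28*1 = -2.74
i=2: S_2 = -7.02 + 4.28*2 = 1.54
i=3: S_3 = -7.02 + 4.28*3 = 5.82
i=4: S_4 = -7.02 + 4.28*4 = 10.1
i=5: S_5 = -7.02 + 4.28*5 = 14.38
The first 6 terms are: [-7.02, -2.74, 1.54, 5.82, 10.1, 14.38]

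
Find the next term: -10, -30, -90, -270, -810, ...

Ratios: -30 / -10 = 3.0
This is a geometric sequence with common ratio r = 3.
Next term = -810 * 3 = -2430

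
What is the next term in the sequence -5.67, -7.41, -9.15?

Differences: -7.41 - -5.67 = -1.74
This is an arithmetic sequence with common difference d = -1.74.
Next term = -9.15 + -1.74 = -10.89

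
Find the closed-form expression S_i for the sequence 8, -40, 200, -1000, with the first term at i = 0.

Check ratios: -40 / 8 = -5.0
Common ratio r = -5.
First term a = 8.
Formula: S_i = 8 * (-5)^i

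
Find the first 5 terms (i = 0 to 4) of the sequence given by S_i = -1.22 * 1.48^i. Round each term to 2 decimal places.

This is a geometric sequence.
i=0: S_0 = -1.22 * 1.48^0 = -1.22
i=1: S_1 = -1.22 * 1.48^1 ≈ -1.81
i=2: S_2 = -1.22 * 1.48^2 ≈ -2.67
i=3: S_3 = -1.22 * 1.48^3 ≈ -3.95
i=4: S_4 = -1.22 * 1.48^4 ≈ -5.85
The first 5 terms are: [-1.22, -1.81, -2.67, -3.95, -5.85]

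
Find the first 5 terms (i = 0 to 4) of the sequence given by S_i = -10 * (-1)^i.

This is a geometric sequence.
i=0: S_0 = -10 * (-1)^0 = -10
i=1: S_1 = -10 * (-1)^1 = 10
i=2: S_2 = -10 * (-1)^2 = -10
i=3: S_3 = -10 * (-1)^3 = 10
i=4: S_4 = -10 * (-1)^4 = -10
The first 5 terms are: [-10, 10, -10, 10, -10]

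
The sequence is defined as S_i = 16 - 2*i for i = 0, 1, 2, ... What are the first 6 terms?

This is an arithmetic sequence.
i=0: S_0 = 16 + -2*0 = 16
i=1: S_1 = 16 + -2*1 = 14
i=2: S_2 = 16 + -2*2 = 12
i=3: S_3 = 16 + -2*3 = 10
i=4: S_4 = 16 + -2*4 = 8
i=5: S_5 = 16 + -2*5 = 6
The first 6 terms are: [16, 14, 12, 10, 8, 6]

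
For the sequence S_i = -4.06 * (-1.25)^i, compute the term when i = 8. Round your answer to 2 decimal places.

S_8 = -4.06 * (-1.25)^8 ≈ -4.06 * 5.9605 ≈ -24.2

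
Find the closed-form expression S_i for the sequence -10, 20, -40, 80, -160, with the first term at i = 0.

Check ratios: 20 / -10 = -2.0
Common ratio r = -2.
First term a = -10.
Formula: S_i = -10 * (-2)^i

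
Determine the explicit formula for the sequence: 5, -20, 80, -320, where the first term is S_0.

Check ratios: -20 / 5 = -4.0
Common ratio r = -4.
First term a = 5.
Formula: S_i = 5 * (-4)^i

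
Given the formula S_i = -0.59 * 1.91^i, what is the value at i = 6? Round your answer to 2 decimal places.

S_6 = -0.59 * 1.91^6 ≈ -0.59 * 48.5512 ≈ -28.65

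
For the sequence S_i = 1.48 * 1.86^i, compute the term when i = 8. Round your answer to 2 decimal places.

S_8 = 1.48 * 1.86^8 ≈ 1.48 * 143.2529 ≈ 212.01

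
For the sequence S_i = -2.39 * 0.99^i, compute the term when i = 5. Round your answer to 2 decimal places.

S_5 = -2.39 * 0.99^5 ≈ -2.39 * 0.951 ≈ -2.27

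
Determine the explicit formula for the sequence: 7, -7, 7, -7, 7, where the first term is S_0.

Check ratios: -7 / 7 = -1.0
Common ratio r = -1.
First term a = 7.
Formula: S_i = 7 * (-1)^i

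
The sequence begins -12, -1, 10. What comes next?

Differences: -1 - -12 = 11
This is an arithmetic sequence with common difference d = 11.
Next term = 10 + 11 = 21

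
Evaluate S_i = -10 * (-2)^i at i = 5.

S_5 = -10 * (-2)^5 = -10 * -32 = 320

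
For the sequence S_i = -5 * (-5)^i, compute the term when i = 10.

S_10 = -5 * (-5)^10 = -5 * 9765625 = -48828125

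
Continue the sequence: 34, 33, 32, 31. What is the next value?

Differences: 33 - 34 = -1
This is an arithmetic sequence with common difference d = -1.
Next term = 31 + -1 = 30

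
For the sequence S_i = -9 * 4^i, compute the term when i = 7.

S_7 = -9 * 4^7 = -9 * 16384 = -147456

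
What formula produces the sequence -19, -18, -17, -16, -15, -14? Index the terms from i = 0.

Check differences: -18 - -19 = 1
-17 - -18 = 1
Common difference d = 1.
First term a = -19.
Formula: S_i = -19 + 1*i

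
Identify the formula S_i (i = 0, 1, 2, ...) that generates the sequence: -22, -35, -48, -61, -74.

Check differences: -35 - -22 = -13
-48 - -35 = -13
Common difference d = -13.
First term a = -22.
Formula: S_i = -22 - 13*i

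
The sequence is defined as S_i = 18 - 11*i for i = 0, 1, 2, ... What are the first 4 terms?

This is an arithmetic sequence.
i=0: S_0 = 18 + -11*0 = 18
i=1: S_1 = 18 + -11*1 = 7
i=2: S_2 = 18 + -11*2 = -4
i=3: S_3 = 18 + -11*3 = -15
The first 4 terms are: [18, 7, -4, -15]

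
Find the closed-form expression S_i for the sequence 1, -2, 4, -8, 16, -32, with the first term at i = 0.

Check ratios: -2 / 1 = -2.0
Common ratio r = -2.
First term a = 1.
Formula: S_i = 1 * (-2)^i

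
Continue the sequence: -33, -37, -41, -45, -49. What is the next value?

Differences: -37 - -33 = -4
This is an arithmetic sequence with common difference d = -4.
Next term = -49 + -4 = -53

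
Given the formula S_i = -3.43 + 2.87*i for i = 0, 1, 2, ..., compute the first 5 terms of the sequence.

This is an arithmetic sequence.
i=0: S_0 = -3.43 + 2.87*0 = -3.43
i=1: S_1 = -3.43 + 2.87*1 = -0.56
i=2: S_2 = -3.43 + 2.87*2 = 2.31
i=3: S_3 = -3.43 + 2.87*3 = 5.18
i=4: S_4 = -3.43 + 2.87*4 = 8.05
The first 5 terms are: [-3.43, -0.56, 2.31, 5.18, 8.05]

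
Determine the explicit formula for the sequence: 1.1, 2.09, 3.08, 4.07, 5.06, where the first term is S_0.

Check differences: 2.09 - 1.1 = 0.99
3.08 - 2.09 = 0.99
Common difference d = 0.99.
First term a = 1.1.
Formula: S_i = 1.10 + 0.99*i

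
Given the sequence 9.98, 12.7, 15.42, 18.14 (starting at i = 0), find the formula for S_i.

Check differences: 12.7 - 9.98 = 2.72
15.42 - 12.7 = 2.72
Common difference d = 2.72.
First term a = 9.98.
Formula: S_i = 9.98 + 2.72*i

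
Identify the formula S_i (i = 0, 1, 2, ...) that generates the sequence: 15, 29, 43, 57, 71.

Check differences: 29 - 15 = 14
43 - 29 = 14
Common difference d = 14.
First term a = 15.
Formula: S_i = 15 + 14*i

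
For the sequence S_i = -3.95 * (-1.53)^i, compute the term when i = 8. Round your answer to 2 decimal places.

S_8 = -3.95 * (-1.53)^8 ≈ -3.95 * 30.0283 ≈ -118.61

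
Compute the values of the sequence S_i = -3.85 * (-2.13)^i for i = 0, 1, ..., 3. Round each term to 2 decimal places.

This is a geometric sequence.
i=0: S_0 = -3.85 * (-2.13)^0 = -3.85
i=1: S_1 = -3.85 * (-2.13)^1 ≈ 8.2
i=2: S_2 = -3.85 * (-2.13)^2 ≈ -17.47
i=3: S_3 = -3.85 * (-2.13)^3 ≈ 37.2
The first 4 terms are: [-3.85, 8.2, -17.47, 37.2]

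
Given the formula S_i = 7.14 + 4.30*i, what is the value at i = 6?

S_6 = 7.14 + 4.3*6 = 7.14 + 25.8 = 32.94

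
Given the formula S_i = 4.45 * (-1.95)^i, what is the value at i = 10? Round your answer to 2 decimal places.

S_10 = 4.45 * (-1.95)^10 ≈ 4.45 * 794.9615 ≈ 3537.58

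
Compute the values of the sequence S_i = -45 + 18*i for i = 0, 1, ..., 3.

This is an arithmetic sequence.
i=0: S_0 = -45 + 18*0 = -45
i=1: S_1 = -45 + 18*1 = -27
i=2: S_2 = -45 + 18*2 = -9
i=3: S_3 = -45 + 18*3 = 9
The first 4 terms are: [-45, -27, -9, 9]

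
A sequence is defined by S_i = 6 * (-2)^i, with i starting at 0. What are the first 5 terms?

This is a geometric sequence.
i=0: S_0 = 6 * (-2)^0 = 6
i=1: S_1 = 6 * (-2)^1 = -12
i=2: S_2 = 6 * (-2)^2 = 24
i=3: S_3 = 6 * (-2)^3 = -48
i=4: S_4 = 6 * (-2)^4 = 96
The first 5 terms are: [6, -12, 24, -48, 96]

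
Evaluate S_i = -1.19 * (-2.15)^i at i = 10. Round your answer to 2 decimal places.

S_10 = -1.19 * (-2.15)^10 ≈ -1.19 * 2110.4963 ≈ -2511.49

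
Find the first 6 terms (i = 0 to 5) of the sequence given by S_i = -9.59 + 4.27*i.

This is an arithmetic sequence.
i=0: S_0 = -9.59 + 4.27*0 = -9.59
i=1: S_1 = -9.59 + 4.27*1 = -5.32
i=2: S_2 = -9.59 + 4.27*2 = -1.05
i=3: S_3 = -9.59 + 4.27*3 = 3.22
i=4: S_4 = -9.59 + 4.27*4 = 7.49
i=5: S_5 = -9.59 + 4.27*5 = 11.76
The first 6 terms are: [-9.59, -5.32, -1.05, 3.22, 7.49, 11.76]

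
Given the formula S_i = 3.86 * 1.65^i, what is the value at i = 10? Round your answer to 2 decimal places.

S_10 = 3.86 * 1.65^10 ≈ 3.86 * 149.5683 ≈ 577.33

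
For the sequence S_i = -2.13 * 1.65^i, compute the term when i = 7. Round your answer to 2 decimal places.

S_7 = -2.13 * 1.65^7 ≈ -2.13 * 33.2957 ≈ -70.92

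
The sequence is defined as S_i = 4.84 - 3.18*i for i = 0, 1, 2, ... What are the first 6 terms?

This is an arithmetic sequence.
i=0: S_0 = 4.84 + -3.18*0 = 4.84
i=1: S_1 = 4.84 + -3.18*1 = 1.66
i=2: S_2 = 4.84 + -3.18*2 = -1.52
i=3: S_3 = 4.84 + -3.18*3 = -4.7
i=4: S_4 = 4.84 + -3.18*4 = -7.88
i=5: S_5 = 4.84 + -3.18*5 = -11.06
The first 6 terms are: [4.84, 1.66, -1.52, -4.7, -7.88, -11.06]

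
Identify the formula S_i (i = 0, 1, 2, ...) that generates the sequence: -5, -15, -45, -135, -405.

Check ratios: -15 / -5 = 3.0
Common ratio r = 3.
First term a = -5.
Formula: S_i = -5 * 3^i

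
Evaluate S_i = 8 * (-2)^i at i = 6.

S_6 = 8 * (-2)^6 = 8 * 64 = 512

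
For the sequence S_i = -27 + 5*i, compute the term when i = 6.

S_6 = -27 + 5*6 = -27 + 30 = 3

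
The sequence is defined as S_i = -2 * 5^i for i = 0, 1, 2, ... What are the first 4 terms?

This is a geometric sequence.
i=0: S_0 = -2 * 5^0 = -2
i=1: S_1 = -2 * 5^1 = -10
i=2: S_2 = -2 * 5^2 = -50
i=3: S_3 = -2 * 5^3 = -250
The first 4 terms are: [-2, -10, -50, -250]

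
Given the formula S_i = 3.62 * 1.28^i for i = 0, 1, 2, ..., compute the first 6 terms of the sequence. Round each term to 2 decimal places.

This is a geometric sequence.
i=0: S_0 = 3.62 * 1.28^0 = 3.62
i=1: S_1 = 3.62 * 1.28^1 ≈ 4.63
i=2: S_2 = 3.62 * 1.28^2 ≈ 5.93
i=3: S_3 = 3.62 * 1.28^3 ≈ 7.59
i=4: S_4 = 3.62 * 1.28^4 ≈ 9.72
i=5: S_5 = 3.62 * 1.28^5 ≈ 12.44
The first 6 terms are: [3.62, 4.63, 5.93, 7.59, 9.72, 12.44]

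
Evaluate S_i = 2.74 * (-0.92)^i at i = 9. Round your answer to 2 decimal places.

S_9 = 2.74 * (-0.92)^9 ≈ 2.74 * -0.4722 ≈ -1.29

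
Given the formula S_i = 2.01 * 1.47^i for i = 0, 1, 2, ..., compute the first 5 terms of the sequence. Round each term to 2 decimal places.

This is a geometric sequence.
i=0: S_0 = 2.01 * 1.47^0 = 2.01
i=1: S_1 = 2.01 * 1.47^1 ≈ 2.95
i=2: S_2 = 2.01 * 1.47^2 ≈ 4.34
i=3: S_3 = 2.01 * 1.47^3 ≈ 6.38
i=4: S_4 = 2.01 * 1.47^4 ≈ 9.39
The first 5 terms are: [2.01, 2.95, 4.34, 6.38, 9.39]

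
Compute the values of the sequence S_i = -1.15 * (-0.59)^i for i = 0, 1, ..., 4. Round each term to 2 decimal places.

This is a geometric sequence.
i=0: S_0 = -1.15 * (-0.59)^0 = -1.15
i=1: S_1 = -1.15 * (-0.59)^1 ≈ 0.68
i=2: S_2 = -1.15 * (-0.59)^2 ≈ -0.4
i=3: S_3 = -1.15 * (-0.59)^3 ≈ 0.24
i=4: S_4 = -1.15 * (-0.59)^4 ≈ -0.14
The first 5 terms are: [-1.15, 0.68, -0.4, 0.24, -0.14]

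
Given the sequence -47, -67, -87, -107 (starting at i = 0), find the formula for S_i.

Check differences: -67 - -47 = -20
-87 - -67 = -20
Common difference d = -20.
First term a = -47.
Formula: S_i = -47 - 20*i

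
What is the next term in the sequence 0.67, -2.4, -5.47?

Differences: -2.4 - 0.67 = -3.07
This is an arithmetic sequence with common difference d = -3.07.
Next term = -5.47 + -3.07 = -8.54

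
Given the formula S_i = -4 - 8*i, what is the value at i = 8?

S_8 = -4 + -8*8 = -4 + -64 = -68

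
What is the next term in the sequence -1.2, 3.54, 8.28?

Differences: 3.54 - -1.2 = 4.74
This is an arithmetic sequence with common difference d = 4.74.
Next term = 8.28 + 4.74 = 13.02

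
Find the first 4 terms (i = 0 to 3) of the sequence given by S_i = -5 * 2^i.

This is a geometric sequence.
i=0: S_0 = -5 * 2^0 = -5
i=1: S_1 = -5 * 2^1 = -10
i=2: S_2 = -5 * 2^2 = -20
i=3: S_3 = -5 * 2^3 = -40
The first 4 terms are: [-5, -10, -20, -40]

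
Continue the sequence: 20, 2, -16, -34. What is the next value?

Differences: 2 - 20 = -18
This is an arithmetic sequence with common difference d = -18.
Next term = -34 + -18 = -52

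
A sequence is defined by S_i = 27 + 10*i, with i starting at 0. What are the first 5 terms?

This is an arithmetic sequence.
i=0: S_0 = 27 + 10*0 = 27
i=1: S_1 = 27 + 10*1 = 37
i=2: S_2 = 27 + 10*2 = 47
i=3: S_3 = 27 + 10*3 = 57
i=4: S_4 = 27 + 10*4 = 67
The first 5 terms are: [27, 37, 47, 57, 67]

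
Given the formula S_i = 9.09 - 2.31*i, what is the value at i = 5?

S_5 = 9.09 + -2.31*5 = 9.09 + -11.55 = -2.46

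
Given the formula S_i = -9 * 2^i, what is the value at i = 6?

S_6 = -9 * 2^6 = -9 * 64 = -576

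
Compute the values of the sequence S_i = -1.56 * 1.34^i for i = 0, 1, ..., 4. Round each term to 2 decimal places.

This is a geometric sequence.
i=0: S_0 = -1.56 * 1.34^0 = -1.56
i=1: S_1 = -1.56 * 1.34^1 ≈ -2.09
i=2: S_2 = -1.56 * 1.34^2 ≈ -2.8
i=3: S_3 = -1.56 * 1.34^3 ≈ -3.75
i=4: S_4 = -1.56 * 1.34^4 ≈ -5.03
The first 5 terms are: [-1.56, -2.09, -2.8, -3.75, -5.03]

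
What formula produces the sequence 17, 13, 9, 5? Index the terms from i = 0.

Check differences: 13 - 17 = -4
9 - 13 = -4
Common difference d = -4.
First term a = 17.
Formula: S_i = 17 - 4*i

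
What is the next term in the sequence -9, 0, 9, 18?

Differences: 0 - -9 = 9
This is an arithmetic sequence with common difference d = 9.
Next term = 18 + 9 = 27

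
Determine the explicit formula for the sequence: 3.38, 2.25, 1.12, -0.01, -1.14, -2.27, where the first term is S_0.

Check differences: 2.25 - 3.38 = -1.13
1.12 - 2.25 = -1.13
Common difference d = -1.13.
First term a = 3.38.
Formula: S_i = 3.38 - 1.13*i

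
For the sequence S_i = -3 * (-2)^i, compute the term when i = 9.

S_9 = -3 * (-2)^9 = -3 * -512 = 1536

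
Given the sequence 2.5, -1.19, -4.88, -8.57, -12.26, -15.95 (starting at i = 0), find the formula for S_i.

Check differences: -1.19 - 2.5 = -3.69
-4.88 - -1.19 = -3.69
Common difference d = -3.69.
First term a = 2.5.
Formula: S_i = 2.50 - 3.69*i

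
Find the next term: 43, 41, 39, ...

Differences: 41 - 43 = -2
This is an arithmetic sequence with common difference d = -2.
Next term = 39 + -2 = 37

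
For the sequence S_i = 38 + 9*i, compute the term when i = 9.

S_9 = 38 + 9*9 = 38 + 81 = 119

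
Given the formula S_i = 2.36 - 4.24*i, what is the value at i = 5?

S_5 = 2.36 + -4.24*5 = 2.36 + -21.2 = -18.84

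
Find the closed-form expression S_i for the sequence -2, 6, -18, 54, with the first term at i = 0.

Check ratios: 6 / -2 = -3.0
Common ratio r = -3.
First term a = -2.
Formula: S_i = -2 * (-3)^i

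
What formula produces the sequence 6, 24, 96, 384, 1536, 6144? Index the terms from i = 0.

Check ratios: 24 / 6 = 4.0
Common ratio r = 4.
First term a = 6.
Formula: S_i = 6 * 4^i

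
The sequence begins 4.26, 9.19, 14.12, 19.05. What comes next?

Differences: 9.19 - 4.26 = 4.93
This is an arithmetic sequence with common difference d = 4.93.
Next term = 19.05 + 4.93 = 23.98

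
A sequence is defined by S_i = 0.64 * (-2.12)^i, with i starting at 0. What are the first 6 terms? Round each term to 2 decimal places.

This is a geometric sequence.
i=0: S_0 = 0.64 * (-2.12)^0 = 0.64
i=1: S_1 = 0.64 * (-2.12)^1 ≈ -1.36
i=2: S_2 = 0.64 * (-2.12)^2 ≈ 2.88
i=3: S_3 = 0.64 * (-2.12)^3 ≈ -6.1
i=4: S_4 = 0.64 * (-2.12)^4 ≈ 12.93
i=5: S_5 = 0.64 * (-2.12)^5 ≈ -27.41
The first 6 terms are: [0.64, -1.36, 2.88, -6.1, 12.93, -27.41]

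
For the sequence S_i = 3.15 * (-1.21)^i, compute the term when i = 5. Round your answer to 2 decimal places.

S_5 = 3.15 * (-1.21)^5 ≈ 3.15 * -2.5937 ≈ -8.17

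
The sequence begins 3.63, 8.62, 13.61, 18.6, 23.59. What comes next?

Differences: 8.62 - 3.63 = 4.99
This is an arithmetic sequence with common difference d = 4.99.
Next term = 23.59 + 4.99 = 28.58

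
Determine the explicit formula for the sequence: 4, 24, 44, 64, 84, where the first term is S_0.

Check differences: 24 - 4 = 20
44 - 24 = 20
Common difference d = 20.
First term a = 4.
Formula: S_i = 4 + 20*i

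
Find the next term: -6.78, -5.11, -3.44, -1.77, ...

Differences: -5.11 - -6.78 = 1.67
This is an arithmetic sequence with common difference d = 1.67.
Next term = -1.77 + 1.67 = -0.1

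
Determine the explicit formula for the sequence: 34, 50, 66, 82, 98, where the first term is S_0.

Check differences: 50 - 34 = 16
66 - 50 = 16
Common difference d = 16.
First term a = 34.
Formula: S_i = 34 + 16*i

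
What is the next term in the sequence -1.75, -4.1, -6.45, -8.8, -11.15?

Differences: -4.1 - -1.75 = -2.35
This is an arithmetic sequence with common difference d = -2.35.
Next term = -11.15 + -2.35 = -13.5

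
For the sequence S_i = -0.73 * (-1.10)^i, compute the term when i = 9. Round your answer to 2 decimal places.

S_9 = -0.73 * (-1.1)^9 ≈ -0.73 * -2.3579 ≈ 1.72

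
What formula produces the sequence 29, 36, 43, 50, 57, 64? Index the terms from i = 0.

Check differences: 36 - 29 = 7
43 - 36 = 7
Common difference d = 7.
First term a = 29.
Formula: S_i = 29 + 7*i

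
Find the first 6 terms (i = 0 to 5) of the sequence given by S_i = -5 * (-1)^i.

This is a geometric sequence.
i=0: S_0 = -5 * (-1)^0 = -5
i=1: S_1 = -5 * (-1)^1 = 5
i=2: S_2 = -5 * (-1)^2 = -5
i=3: S_3 = -5 * (-1)^3 = 5
i=4: S_4 = -5 * (-1)^4 = -5
i=5: S_5 = -5 * (-1)^5 = 5
The first 6 terms are: [-5, 5, -5, 5, -5, 5]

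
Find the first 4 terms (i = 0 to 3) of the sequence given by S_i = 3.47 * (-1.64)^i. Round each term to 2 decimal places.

This is a geometric sequence.
i=0: S_0 = 3.47 * (-1.64)^0 = 3.47
i=1: S_1 = 3.47 * (-1.64)^1 ≈ -5.69
i=2: S_2 = 3.47 * (-1.64)^2 ≈ 9.33
i=3: S_3 = 3.47 * (-1.64)^3 ≈ -15.31
The first 4 terms are: [3.47, -5.69, 9.33, -15.31]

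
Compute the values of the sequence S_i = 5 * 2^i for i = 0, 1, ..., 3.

This is a geometric sequence.
i=0: S_0 = 5 * 2^0 = 5
i=1: S_1 = 5 * 2^1 = 10
i=2: S_2 = 5 * 2^2 = 20
i=3: S_3 = 5 * 2^3 = 40
The first 4 terms are: [5, 10, 20, 40]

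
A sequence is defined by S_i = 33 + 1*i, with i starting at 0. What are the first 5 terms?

This is an arithmetic sequence.
i=0: S_0 = 33 + 1*0 = 33
i=1: S_1 = 33 + 1*1 = 34
i=2: S_2 = 33 + 1*2 = 35
i=3: S_3 = 33 + 1*3 = 36
i=4: S_4 = 33 + 1*4 = 37
The first 5 terms are: [33, 34, 35, 36, 37]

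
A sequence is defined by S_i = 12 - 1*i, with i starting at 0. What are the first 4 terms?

This is an arithmetic sequence.
i=0: S_0 = 12 + -1*0 = 12
i=1: S_1 = 12 + -1*1 = 11
i=2: S_2 = 12 + -1*2 = 10
i=3: S_3 = 12 + -1*3 = 9
The first 4 terms are: [12, 11, 10, 9]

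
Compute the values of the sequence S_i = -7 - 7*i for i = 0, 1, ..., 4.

This is an arithmetic sequence.
i=0: S_0 = -7 + -7*0 = -7
i=1: S_1 = -7 + -7*1 = -14
i=2: S_2 = -7 + -7*2 = -21
i=3: S_3 = -7 + -7*3 = -28
i=4: S_4 = -7 + -7*4 = -35
The first 5 terms are: [-7, -14, -21, -28, -35]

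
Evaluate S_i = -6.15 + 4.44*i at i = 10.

S_10 = -6.15 + 4.44*10 = -6.15 + 44.4 = 38.25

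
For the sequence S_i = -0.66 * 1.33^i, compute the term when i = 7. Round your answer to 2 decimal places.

S_7 = -0.66 * 1.33^7 ≈ -0.66 * 7.3614 ≈ -4.86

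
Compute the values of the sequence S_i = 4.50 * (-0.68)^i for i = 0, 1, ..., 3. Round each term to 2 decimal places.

This is a geometric sequence.
i=0: S_0 = 4.5 * (-0.68)^0 = 4.5
i=1: S_1 = 4.5 * (-0.68)^1 = -3.06
i=2: S_2 = 4.5 * (-0.68)^2 ≈ 2.08
i=3: S_3 = 4.5 * (-0.68)^3 ≈ -1.41
The first 4 terms are: [4.5, -3.06, 2.08, -1.41]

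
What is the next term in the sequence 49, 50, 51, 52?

Differences: 50 - 49 = 1
This is an arithmetic sequence with common difference d = 1.
Next term = 52 + 1 = 53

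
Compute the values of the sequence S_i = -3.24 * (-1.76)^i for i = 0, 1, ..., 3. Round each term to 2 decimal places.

This is a geometric sequence.
i=0: S_0 = -3.24 * (-1.76)^0 = -3.24
i=1: S_1 = -3.24 * (-1.76)^1 ≈ 5.7
i=2: S_2 = -3.24 * (-1.76)^2 ≈ -10.04
i=3: S_3 = -3.24 * (-1.76)^3 ≈ 17.66
The first 4 terms are: [-3.24, 5.7, -10.04, 17.66]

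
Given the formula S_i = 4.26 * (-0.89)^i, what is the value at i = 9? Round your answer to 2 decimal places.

S_9 = 4.26 * (-0.89)^9 ≈ 4.26 * -0.3504 ≈ -1.49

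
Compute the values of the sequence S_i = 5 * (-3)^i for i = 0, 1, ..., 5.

This is a geometric sequence.
i=0: S_0 = 5 * (-3)^0 = 5
i=1: S_1 = 5 * (-3)^1 = -15
i=2: S_2 = 5 * (-3)^2 = 45
i=3: S_3 = 5 * (-3)^3 = -135
i=4: S_4 = 5 * (-3)^4 = 405
i=5: S_5 = 5 * (-3)^5 = -1215
The first 6 terms are: [5, -15, 45, -135, 405, -1215]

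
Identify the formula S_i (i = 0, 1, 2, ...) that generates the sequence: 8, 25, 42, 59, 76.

Check differences: 25 - 8 = 17
42 - 25 = 17
Common difference d = 17.
First term a = 8.
Formula: S_i = 8 + 17*i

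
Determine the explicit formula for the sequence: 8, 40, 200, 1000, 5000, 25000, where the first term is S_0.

Check ratios: 40 / 8 = 5.0
Common ratio r = 5.
First term a = 8.
Formula: S_i = 8 * 5^i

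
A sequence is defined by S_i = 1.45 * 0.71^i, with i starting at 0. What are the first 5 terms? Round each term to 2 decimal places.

This is a geometric sequence.
i=0: S_0 = 1.45 * 0.71^0 = 1.45
i=1: S_1 = 1.45 * 0.71^1 ≈ 1.03
i=2: S_2 = 1.45 * 0.71^2 ≈ 0.73
i=3: S_3 = 1.45 * 0.71^3 ≈ 0.52
i=4: S_4 = 1.45 * 0.71^4 ≈ 0.37
The first 5 terms are: [1.45, 1.03, 0.73, 0.52, 0.37]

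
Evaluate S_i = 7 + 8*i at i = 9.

S_9 = 7 + 8*9 = 7 + 72 = 79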